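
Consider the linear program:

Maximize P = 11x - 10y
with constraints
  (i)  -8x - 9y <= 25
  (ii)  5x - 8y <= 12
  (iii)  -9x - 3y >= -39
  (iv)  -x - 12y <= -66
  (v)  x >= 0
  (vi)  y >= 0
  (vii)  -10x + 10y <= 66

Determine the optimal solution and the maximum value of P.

x = 18/7, y = 37/7, maximum P = -172/7

Extreme points and P = 11x - 10y:
  (18/7, 37/7) → P = -172/7
  (8/5, 41/5) → P = -322/5
  (0, 11/2) → P = -55
  (0, 33/5) → P = -66

The binding constraints are -9x - 3y = -39 and -x - 12y = -66.
Solving simultaneously gives x = 18/7, y = 37/7.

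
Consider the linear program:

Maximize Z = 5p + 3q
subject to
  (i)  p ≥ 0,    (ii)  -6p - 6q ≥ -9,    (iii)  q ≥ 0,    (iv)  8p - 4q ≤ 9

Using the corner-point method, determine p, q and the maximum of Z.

Feasible corners and Z = 5p + 3q:
  (0, 3/2) → Z = 9/2
  (0, 0) → Z = 0
  (5/4, 1/4) → Z = 7
  (9/8, 0) → Z = 45/8

At the optimal vertex, -6p - 6q = -9 and 8p - 4q = 9.
Solving simultaneously gives p = 5/4, q = 1/4.

p = 5/4, q = 1/4, maximum Z = 7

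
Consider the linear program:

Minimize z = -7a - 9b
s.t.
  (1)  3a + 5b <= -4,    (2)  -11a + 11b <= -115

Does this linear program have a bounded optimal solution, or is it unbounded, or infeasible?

unbounded

From the feasible point (531/88, -389/88), moving in the direction (5, -3) keeps every constraint satisfied while z decreases without bound.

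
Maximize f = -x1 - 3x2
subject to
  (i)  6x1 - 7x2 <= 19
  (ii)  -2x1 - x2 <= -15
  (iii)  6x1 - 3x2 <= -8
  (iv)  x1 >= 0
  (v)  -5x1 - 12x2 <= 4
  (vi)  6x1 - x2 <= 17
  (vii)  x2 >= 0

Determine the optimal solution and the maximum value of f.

x1 = 37/12, x2 = 53/6, maximum f = -355/12

Feasible corners and f = -x1 - 3x2:
  (37/12, 53/6) → f = -355/12
  (0, 15) → f = -45
  (59/12, 25/2) → f = -509/12
The feasible region is unbounded (it extends along (0, 1), (1, 6)), but f strictly decreases along every unbounded feasible direction, so there is no improving ray and the maximum is attained at a vertex.

The optimum lies where -2x1 - x2 = -15 and 6x1 - 3x2 = -8.
Solving simultaneously gives x1 = 37/12, x2 = 53/6.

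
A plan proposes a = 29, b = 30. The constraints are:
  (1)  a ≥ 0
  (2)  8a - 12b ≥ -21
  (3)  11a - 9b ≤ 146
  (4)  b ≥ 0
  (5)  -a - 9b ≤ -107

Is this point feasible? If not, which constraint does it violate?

not feasible — violates (2)

Constraint (2): 8a - 12b = -128, which is not ≥ -21. All other constraints are satisfied.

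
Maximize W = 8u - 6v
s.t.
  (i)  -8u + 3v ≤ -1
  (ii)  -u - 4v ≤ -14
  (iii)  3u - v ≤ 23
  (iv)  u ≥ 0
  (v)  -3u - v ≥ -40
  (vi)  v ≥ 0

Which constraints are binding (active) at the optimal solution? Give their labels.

(ii) and (iii)

Corner points and W = 8u - 6v:
  (46/35, 111/35) → W = -298/35
  (121/17, 317/17) → W = -934/17
  (106/13, 19/13) → W = 734/13
  (21/2, 17/2) → W = 33

The maximum is at (106/13, 19/13). Substituting into each constraint, equality holds for (ii) and (iii); the remaining constraints have slack.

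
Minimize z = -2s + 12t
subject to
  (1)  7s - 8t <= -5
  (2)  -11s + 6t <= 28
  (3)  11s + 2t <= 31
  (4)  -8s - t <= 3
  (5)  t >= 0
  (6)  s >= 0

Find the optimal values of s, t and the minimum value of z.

Vertices and z = -2s + 12t:
  (7/3, 8/3) → z = 82/3
  (0, 5/8) → z = 15/2
  (65/44, 59/8) → z = 941/11
  (0, 14/3) → z = 56

At the optimal vertex, 7s - 8t = -5 and s = 0.
Solving simultaneously gives s = 0, t = 5/8.

s = 0, t = 5/8, minimum z = 15/2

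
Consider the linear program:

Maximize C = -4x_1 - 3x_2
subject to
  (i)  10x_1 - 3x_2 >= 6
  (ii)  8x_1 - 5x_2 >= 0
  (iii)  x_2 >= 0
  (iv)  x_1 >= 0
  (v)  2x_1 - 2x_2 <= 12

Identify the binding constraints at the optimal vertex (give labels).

(i) and (iii)

Feasible corners and C = -4x_1 - 3x_2:
  (15/13, 24/13) → C = -132/13
  (3/5, 0) → C = -12/5
  (6, 0) → C = -24
The feasible region is unbounded (it extends along (5, 8), (1, 1)), but C strictly decreases along every unbounded feasible direction, so there is no improving ray and the maximum is attained at a vertex.

The maximum is at (3/5, 0). Substituting into each constraint, equality holds for (i) and (iii); the remaining constraints have slack.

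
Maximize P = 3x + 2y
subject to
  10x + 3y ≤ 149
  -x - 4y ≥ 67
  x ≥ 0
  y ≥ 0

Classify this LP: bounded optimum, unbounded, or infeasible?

infeasible

The boundaries 10x + 3y = 149 and -x - 4y = 67 meet at (797/37, -819/37), but that point violates y ≥ 0. Every candidate vertex is excluded by some other constraint, so the feasible region is empty.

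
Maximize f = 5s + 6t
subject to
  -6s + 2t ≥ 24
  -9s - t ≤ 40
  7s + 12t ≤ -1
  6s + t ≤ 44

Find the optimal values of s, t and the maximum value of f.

Corner points and f = 5s + 6t:
  (-13/3, -1) → f = -83/3
  (-145/43, 81/43) → f = -239/43
  (-479/101, 271/101) → f = -769/101

The optimum lies where -6s + 2t = 24 and 7s + 12t = -1.
Solving simultaneously gives s = -145/43, t = 81/43.

s = -145/43, t = 81/43, maximum f = -239/43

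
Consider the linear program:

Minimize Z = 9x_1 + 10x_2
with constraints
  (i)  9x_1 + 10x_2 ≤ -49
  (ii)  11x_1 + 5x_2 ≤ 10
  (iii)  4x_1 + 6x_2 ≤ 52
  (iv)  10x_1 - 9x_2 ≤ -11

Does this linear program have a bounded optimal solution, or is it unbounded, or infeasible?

From the feasible point (-407/7, 332/7), moving in the direction (-6, 4) keeps every constraint satisfied while Z decreases without bound.

unbounded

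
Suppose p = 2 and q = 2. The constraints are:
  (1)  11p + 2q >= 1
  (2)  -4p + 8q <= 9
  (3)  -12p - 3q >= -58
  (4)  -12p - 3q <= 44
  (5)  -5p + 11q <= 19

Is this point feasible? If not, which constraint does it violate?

(1): 26 ≥ 1 ✓
(2): 8 ≤ 9 ✓
(3): -30 ≥ -58 ✓
(4): -30 ≤ 44 ✓
(5): 12 ≤ 19 ✓

feasible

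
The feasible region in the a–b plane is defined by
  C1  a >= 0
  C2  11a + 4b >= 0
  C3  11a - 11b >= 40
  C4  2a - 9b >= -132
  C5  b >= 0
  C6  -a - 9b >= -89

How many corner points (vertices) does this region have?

Pairwise boundary intersections that survive every other constraint:
  (40/11, 0)
  (1339/110, 939/110)
  (89, 0)

3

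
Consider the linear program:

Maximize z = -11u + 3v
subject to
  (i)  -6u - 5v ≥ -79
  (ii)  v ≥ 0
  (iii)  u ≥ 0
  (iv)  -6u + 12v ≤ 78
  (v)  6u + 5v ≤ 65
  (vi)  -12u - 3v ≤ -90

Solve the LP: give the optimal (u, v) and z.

u = 85/14, v = 40/7, maximum z = -695/14

Extreme points and z = -11u + 3v:
  (65/6, 0) → z = -715/6
  (15/2, 0) → z = -165/2
  (85/14, 40/7) → z = -695/14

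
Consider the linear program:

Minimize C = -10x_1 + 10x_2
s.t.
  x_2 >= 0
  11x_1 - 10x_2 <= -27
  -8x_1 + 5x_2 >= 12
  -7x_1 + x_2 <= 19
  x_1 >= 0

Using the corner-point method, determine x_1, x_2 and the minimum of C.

Extreme points and C = -10x_1 + 10x_2:
  (3/5, 84/25) → C = 138/5
  (0, 27/10) → C = 27
  (0, 19) → C = 190
The feasible region is unbounded (it extends along (5, 8), (1, 7)), but C strictly increases along every unbounded feasible direction, so there is no improving ray and the minimum is attained at a vertex.

x_1 = 0, x_2 = 27/10, minimum C = 27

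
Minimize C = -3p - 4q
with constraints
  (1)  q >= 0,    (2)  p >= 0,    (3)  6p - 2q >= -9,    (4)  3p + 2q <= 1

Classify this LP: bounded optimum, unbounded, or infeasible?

Extreme points and C = -3p - 4q:
  (0, 0) → C = 0
  (1/3, 0) → C = -1
  (0, 1/2) → C = -2
The feasible region has finitely many vertices and no improving ray; the minimum is -2 at (0, 1/2).

bounded optimum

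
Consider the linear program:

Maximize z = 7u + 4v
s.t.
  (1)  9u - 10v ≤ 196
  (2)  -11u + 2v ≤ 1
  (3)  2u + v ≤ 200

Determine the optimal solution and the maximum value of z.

Feasible corners and z = 7u + 4v:
  (-201/46, -2165/92) → z = -5737/46
  (2196/29, 1408/29) → z = 21004/29
  (133/5, 734/5) → z = 3867/5

The binding constraints are -11u + 2v = 1 and 2u + v = 200.
Solving simultaneously gives u = 133/5, v = 734/5.

u = 133/5, v = 734/5, maximum z = 3867/5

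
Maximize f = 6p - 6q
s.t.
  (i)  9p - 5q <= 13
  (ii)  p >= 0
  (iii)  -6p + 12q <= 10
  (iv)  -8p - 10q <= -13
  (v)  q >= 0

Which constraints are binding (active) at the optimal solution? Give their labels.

Extreme points and f = 6p - 6q:
  (103/39, 28/13) → f = 38/13
  (3/2, 1/10) → f = 42/5
  (14/39, 79/78) → f = -51/13

The maximum is at (3/2, 1/10). Substituting into each constraint, equality holds for (i) and (iv); the remaining constraints have slack.

(i) and (iv)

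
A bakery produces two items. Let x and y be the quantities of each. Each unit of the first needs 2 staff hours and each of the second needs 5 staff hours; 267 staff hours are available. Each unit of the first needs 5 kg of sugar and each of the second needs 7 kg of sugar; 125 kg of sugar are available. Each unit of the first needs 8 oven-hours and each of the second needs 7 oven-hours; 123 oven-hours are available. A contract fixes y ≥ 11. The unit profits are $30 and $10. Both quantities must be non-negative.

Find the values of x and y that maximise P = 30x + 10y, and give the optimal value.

x = 23/4, y = 11, maximum P = 565/2

Extreme points and P = 30x + 10y:
  (0, 123/7) → P = 1230/7
  (0, 11) → P = 110
  (23/4, 11) → P = 565/2

The optimum lies where 8x + 7y = 123 and y = 11.
Solving simultaneously gives x = 23/4, y = 11.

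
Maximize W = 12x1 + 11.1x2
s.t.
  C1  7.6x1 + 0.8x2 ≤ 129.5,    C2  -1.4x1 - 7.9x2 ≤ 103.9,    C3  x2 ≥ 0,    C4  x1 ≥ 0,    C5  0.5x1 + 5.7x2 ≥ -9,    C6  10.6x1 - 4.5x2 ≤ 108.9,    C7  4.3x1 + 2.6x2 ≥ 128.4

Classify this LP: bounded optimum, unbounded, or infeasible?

Extreme points and W = 12x1 + 11.1x2:
  (0, 161.875) → W = 1796.8125
  (11699/816, 41899/1632) → W = 2486183/5440
  (0, 642/13) → W = 35631/65
The feasible region has finitely many vertices and no improving ray; the maximum is 1796.8125 at (0, 161.875).

bounded optimum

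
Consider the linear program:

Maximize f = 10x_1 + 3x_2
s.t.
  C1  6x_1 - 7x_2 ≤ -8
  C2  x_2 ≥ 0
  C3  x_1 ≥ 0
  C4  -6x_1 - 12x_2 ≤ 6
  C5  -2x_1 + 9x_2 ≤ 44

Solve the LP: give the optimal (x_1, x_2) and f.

x_1 = 59/10, x_2 = 31/5, maximum f = 388/5

Vertices and f = 10x_1 + 3x_2:
  (0, 8/7) → f = 24/7
  (59/10, 31/5) → f = 388/5
  (0, 44/9) → f = 44/3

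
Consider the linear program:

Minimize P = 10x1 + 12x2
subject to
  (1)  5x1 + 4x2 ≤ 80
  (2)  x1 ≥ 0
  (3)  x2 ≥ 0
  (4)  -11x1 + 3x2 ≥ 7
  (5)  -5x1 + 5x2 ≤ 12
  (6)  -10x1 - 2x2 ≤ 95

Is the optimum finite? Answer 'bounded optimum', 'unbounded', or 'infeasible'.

Corner points and P = 10x1 + 12x2:
  (0, 7/3) → P = 28
  (0, 12/5) → P = 144/5
  (1/40, 97/40) → P = 587/20
The feasible region has finitely many vertices and no improving ray; the minimum is 28 at (0, 7/3).

bounded optimum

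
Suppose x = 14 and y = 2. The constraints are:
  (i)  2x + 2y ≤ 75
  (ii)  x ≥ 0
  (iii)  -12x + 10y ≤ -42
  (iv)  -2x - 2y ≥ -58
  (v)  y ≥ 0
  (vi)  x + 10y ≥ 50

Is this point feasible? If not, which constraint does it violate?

Constraint (vi): x + 10y = 34, which is not ≥ 50. All other constraints are satisfied.

not feasible — violates (vi)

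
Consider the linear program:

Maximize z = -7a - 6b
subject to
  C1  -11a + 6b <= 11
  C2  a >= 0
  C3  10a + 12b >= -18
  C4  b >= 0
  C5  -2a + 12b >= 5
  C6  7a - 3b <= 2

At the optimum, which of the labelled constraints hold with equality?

C2 and C5

Extreme points and z = -7a - 6b:
  (0, 11/6) → z = -11
  (5, 11) → z = -101
  (0, 5/12) → z = -5/2
  (1/2, 1/2) → z = -13/2

The maximum is at (0, 5/12). Substituting into each constraint, equality holds for C2 and C5; the remaining constraints have slack.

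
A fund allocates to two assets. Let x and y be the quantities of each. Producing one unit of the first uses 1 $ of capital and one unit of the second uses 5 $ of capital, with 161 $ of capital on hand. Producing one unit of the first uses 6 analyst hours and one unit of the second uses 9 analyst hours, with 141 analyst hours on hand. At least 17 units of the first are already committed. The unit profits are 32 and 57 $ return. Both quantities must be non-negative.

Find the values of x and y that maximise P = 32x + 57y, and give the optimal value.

x = 17, y = 13/3, maximum P = 791

Corner points and P = 32x + 57y:
  (47/2, 0) → P = 752
  (17, 0) → P = 544
  (17, 13/3) → P = 791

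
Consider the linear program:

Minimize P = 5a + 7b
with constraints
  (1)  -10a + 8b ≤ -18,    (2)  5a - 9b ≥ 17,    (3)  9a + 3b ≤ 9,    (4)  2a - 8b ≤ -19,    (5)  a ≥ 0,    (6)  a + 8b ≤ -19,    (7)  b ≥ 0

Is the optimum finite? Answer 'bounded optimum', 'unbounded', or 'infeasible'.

The boundaries a + 8b = -19 and b = 0 meet at (-19, 0), but that point violates -10a + 8b ≤ -18. Every candidate vertex is excluded by some other constraint, so the feasible region is empty.

infeasible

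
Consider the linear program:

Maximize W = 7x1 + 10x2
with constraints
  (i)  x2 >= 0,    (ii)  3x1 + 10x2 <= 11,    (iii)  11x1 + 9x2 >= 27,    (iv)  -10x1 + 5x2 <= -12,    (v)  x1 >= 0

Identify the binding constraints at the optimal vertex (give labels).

Vertices and W = 7x1 + 10x2:
  (11/3, 0) → W = 77/3
  (27/11, 0) → W = 189/11
  (171/83, 40/83) → W = 1597/83

The maximum is at (11/3, 0). Substituting into each constraint, equality holds for (i) and (ii); the remaining constraints have slack.

(i) and (ii)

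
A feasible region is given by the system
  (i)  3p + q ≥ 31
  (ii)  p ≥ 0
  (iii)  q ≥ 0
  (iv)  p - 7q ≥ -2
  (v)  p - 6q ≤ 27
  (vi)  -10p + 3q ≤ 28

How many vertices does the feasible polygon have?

The feasible vertices (each the meet of two boundaries and inside every other half-plane) are:
  (31/3, 0)
  (215/22, 37/22)
  (27, 0)
  (201, 29)

4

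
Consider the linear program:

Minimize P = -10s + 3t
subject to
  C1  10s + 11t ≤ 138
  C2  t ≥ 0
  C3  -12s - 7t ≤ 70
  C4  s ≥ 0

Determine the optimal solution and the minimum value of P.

Feasible corners and P = -10s + 3t:
  (69/5, 0) → P = -138
  (0, 138/11) → P = 414/11
  (0, 0) → P = 0

s = 69/5, t = 0, minimum P = -138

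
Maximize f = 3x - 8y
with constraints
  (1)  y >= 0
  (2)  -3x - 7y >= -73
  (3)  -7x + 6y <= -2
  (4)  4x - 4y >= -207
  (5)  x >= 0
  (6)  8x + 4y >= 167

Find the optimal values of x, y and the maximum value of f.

x = 73/3, y = 0, maximum f = 73

Vertices and f = 3x - 8y:
  (73/3, 0) → f = 73
  (167/8, 0) → f = 501/8
  (877/44, 83/44) → f = 1967/44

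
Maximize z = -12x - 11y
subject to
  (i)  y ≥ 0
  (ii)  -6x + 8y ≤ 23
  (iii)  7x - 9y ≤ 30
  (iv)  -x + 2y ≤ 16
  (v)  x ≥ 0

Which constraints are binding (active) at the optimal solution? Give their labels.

(i) and (v)

Feasible corners and z = -12x - 11y:
  (30/7, 0) → z = -360/7
  (0, 0) → z = 0
  (41/2, 73/4) → z = -1787/4
  (0, 23/8) → z = -253/8
  (204/5, 142/5) → z = -802

The maximum is at (0, 0). Substituting into each constraint, equality holds for (i) and (v); the remaining constraints have slack.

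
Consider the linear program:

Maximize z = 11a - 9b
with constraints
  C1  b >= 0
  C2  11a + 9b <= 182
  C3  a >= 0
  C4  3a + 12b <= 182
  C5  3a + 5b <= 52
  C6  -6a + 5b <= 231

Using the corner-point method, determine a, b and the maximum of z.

a = 182/11, b = 0, maximum z = 182

Vertices and z = 11a - 9b:
  (182/11, 0) → z = 182
  (0, 0) → z = 0
  (221/14, 13/14) → z = 1157/7
  (0, 52/5) → z = -468/5

The binding constraints are b = 0 and 11a + 9b = 182.
Solving simultaneously gives a = 182/11, b = 0.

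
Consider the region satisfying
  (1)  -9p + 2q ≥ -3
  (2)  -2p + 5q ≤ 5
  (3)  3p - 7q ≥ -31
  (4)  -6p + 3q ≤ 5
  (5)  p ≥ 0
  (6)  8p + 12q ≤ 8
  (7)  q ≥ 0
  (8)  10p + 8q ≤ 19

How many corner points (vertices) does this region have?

Of the 28 pairwise boundary intersections, those satisfying every inequality are:
  (13/31, 12/31)
  (1/3, 0)
  (0, 2/3)
  (0, 0)

4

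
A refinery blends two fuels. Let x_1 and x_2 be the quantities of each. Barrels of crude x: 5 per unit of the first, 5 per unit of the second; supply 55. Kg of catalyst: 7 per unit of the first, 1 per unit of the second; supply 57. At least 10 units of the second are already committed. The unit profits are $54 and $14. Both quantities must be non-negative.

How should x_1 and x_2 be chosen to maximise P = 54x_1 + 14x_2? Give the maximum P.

x_1 = 1, x_2 = 10, maximum P = 194

Corner points and P = 54x_1 + 14x_2:
  (0, 11) → P = 154
  (0, 10) → P = 140
  (1, 10) → P = 194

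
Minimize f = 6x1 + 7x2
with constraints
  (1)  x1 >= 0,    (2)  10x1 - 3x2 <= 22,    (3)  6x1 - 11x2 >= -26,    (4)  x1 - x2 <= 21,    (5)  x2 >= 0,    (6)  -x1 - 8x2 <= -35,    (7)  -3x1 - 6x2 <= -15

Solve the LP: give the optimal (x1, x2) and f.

x1 = 3, x2 = 4, minimum f = 46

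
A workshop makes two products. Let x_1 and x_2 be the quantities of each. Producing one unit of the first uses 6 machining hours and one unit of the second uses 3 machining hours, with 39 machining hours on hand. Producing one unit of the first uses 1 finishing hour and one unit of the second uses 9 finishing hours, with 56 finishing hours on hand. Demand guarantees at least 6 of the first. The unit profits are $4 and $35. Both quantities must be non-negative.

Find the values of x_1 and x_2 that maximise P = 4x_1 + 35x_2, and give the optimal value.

The binding constraints are 6x_1 + 3x_2 = 39 and x_1 = 6.
Solving simultaneously gives x_1 = 6, x_2 = 1.

x_1 = 6, x_2 = 1, maximum P = 59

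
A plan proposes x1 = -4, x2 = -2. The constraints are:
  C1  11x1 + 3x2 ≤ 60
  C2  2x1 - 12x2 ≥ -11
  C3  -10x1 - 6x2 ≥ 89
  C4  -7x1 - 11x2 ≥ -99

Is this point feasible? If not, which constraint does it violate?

Constraint C3: -10x1 - 6x2 = 52, which is not ≥ 89. All other constraints are satisfied.

not feasible — violates C3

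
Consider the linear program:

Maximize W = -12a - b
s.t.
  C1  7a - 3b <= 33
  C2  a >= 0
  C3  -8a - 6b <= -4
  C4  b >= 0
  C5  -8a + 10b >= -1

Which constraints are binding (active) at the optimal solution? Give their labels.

C2 and C3

Corner points and W = -12a - b:
  (327/46, 257/46) → W = -4181/46
  (0, 2/3) → W = -2/3
  (23/64, 3/16) → W = -9/2
The feasible region is unbounded (it extends along (0, 1), (3, 7)), but W strictly decreases along every unbounded feasible direction, so there is no improving ray and the maximum is attained at a vertex.

The maximum is at (0, 2/3). Substituting into each constraint, equality holds for C2 and C3; the remaining constraints have slack.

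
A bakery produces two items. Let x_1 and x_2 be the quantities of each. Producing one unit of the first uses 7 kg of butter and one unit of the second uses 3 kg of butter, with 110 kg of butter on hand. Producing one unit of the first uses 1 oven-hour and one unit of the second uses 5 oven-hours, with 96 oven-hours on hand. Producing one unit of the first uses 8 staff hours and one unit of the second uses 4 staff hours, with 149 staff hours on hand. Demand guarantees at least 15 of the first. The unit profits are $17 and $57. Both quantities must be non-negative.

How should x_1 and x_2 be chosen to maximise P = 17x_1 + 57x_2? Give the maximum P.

x_1 = 15, x_2 = 5/3, maximum P = 350

At the optimal vertex, 7x_1 + 3x_2 = 110 and x_1 = 15.
Solving simultaneously gives x_1 = 15, x_2 = 5/3.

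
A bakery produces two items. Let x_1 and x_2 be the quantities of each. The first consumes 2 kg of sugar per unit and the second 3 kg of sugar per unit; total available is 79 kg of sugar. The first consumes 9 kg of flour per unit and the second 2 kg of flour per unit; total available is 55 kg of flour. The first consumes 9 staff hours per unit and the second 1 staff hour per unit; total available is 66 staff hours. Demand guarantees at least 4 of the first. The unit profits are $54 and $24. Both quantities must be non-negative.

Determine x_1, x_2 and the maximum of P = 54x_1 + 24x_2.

x_1 = 4, x_2 = 19/2, maximum P = 444

Corner points and P = 54x_1 + 24x_2:
  (55/9, 0) → P = 330
  (4, 0) → P = 216
  (4, 19/2) → P = 444

The optimum lies where 9x_1 + 2x_2 = 55 and x_1 = 4.
Solving simultaneously gives x_1 = 4, x_2 = 19/2.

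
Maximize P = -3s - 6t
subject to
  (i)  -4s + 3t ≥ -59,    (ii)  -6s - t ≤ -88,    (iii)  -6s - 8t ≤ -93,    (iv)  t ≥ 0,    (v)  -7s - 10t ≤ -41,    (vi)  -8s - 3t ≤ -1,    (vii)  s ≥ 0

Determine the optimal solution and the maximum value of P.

s = 751/50, t = 9/25, maximum P = -2361/50

Vertices and P = -3s - 6t:
  (751/50, 9/25) → P = -2361/50
  (611/42, 5/7) → P = -671/14
  (0, 88) → P = -528
The feasible region is unbounded (it extends along (0, 1), (3, 4)), but P strictly decreases along every unbounded feasible direction, so there is no improving ray and the maximum is attained at a vertex.

At the optimal vertex, -4s + 3t = -59 and -6s - 8t = -93.
Solving simultaneously gives s = 751/50, t = 9/25.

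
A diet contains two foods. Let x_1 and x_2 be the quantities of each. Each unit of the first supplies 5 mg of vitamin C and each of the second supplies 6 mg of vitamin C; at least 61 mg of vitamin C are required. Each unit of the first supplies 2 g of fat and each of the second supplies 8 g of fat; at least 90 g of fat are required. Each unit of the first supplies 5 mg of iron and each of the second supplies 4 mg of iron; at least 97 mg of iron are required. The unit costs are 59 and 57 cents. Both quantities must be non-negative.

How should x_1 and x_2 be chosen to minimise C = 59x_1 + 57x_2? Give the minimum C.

x_1 = 13, x_2 = 8, minimum C = 1223

Extreme points and C = 59x_1 + 57x_2:
  (0, 97/4) → C = 5529/4
  (45, 0) → C = 2655
  (13, 8) → C = 1223
The feasible region is unbounded (it extends along (0, 1), (1, 0)), but C strictly increases along every unbounded feasible direction, so there is no improving ray and the minimum is attained at a vertex.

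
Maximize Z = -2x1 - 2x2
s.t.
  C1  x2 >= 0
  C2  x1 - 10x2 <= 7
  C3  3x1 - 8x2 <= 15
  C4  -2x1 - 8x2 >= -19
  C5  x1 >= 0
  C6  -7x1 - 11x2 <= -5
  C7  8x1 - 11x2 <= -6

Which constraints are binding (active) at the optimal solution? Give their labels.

Feasible corners and Z = -2x1 - 2x2:
  (0, 19/8) → Z = -19/4
  (161/86, 82/43) → Z = -325/43
  (0, 6/11) → Z = -12/11

The maximum is at (0, 6/11). Substituting into each constraint, equality holds for C5 and C7; the remaining constraints have slack.

C5 and C7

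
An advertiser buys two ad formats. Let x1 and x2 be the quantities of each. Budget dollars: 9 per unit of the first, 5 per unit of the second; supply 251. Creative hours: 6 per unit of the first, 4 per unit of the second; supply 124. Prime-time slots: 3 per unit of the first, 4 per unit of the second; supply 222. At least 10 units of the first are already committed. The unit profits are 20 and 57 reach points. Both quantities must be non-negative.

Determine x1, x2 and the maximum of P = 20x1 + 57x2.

x1 = 10, x2 = 16, maximum P = 1112

Vertices and P = 20x1 + 57x2:
  (62/3, 0) → P = 1240/3
  (10, 0) → P = 200
  (10, 16) → P = 1112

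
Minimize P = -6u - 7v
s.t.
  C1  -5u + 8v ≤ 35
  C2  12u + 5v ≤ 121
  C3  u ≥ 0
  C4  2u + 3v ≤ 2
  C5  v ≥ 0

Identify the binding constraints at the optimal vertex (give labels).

C4 and C5

Feasible corners and P = -6u - 7v:
  (0, 2/3) → P = -14/3
  (0, 0) → P = 0
  (1, 0) → P = -6

The minimum is at (1, 0). Substituting into each constraint, equality holds for C4 and C5; the remaining constraints have slack.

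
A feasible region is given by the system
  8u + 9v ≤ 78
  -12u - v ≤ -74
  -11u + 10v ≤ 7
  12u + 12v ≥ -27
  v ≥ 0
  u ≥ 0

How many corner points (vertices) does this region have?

3

Pairwise boundary intersections that survive every other constraint:
  (147/25, 86/25)
  (39/4, 0)
  (37/6, 0)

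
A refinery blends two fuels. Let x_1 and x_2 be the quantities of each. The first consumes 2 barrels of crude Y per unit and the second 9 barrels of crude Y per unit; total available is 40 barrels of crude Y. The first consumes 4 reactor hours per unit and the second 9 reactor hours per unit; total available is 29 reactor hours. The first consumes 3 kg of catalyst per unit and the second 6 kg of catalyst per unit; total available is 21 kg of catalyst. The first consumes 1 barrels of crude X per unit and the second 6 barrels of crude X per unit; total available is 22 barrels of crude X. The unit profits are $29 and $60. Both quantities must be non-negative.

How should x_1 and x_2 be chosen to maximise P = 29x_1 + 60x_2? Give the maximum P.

Vertices and P = 29x_1 + 60x_2:
  (0, 0) → P = 0
  (0, 29/9) → P = 580/3
  (7, 0) → P = 203
  (5, 1) → P = 205

x_1 = 5, x_2 = 1, maximum P = 205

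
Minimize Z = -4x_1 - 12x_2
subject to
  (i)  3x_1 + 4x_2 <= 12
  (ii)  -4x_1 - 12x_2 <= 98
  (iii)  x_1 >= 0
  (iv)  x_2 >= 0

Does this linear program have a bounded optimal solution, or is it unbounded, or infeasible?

bounded optimum

Vertices and Z = -4x_1 - 12x_2:
  (0, 3) → Z = -36
  (4, 0) → Z = -16
  (0, 0) → Z = 0
The feasible region has finitely many vertices and no improving ray; the minimum is -36 at (0, 3).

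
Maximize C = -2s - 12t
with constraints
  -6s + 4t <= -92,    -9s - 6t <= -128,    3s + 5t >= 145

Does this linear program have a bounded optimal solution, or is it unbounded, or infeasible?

unbounded

From the feasible point (520/21, 99/7), moving in the direction (5, -3) keeps every constraint satisfied while C increases without bound.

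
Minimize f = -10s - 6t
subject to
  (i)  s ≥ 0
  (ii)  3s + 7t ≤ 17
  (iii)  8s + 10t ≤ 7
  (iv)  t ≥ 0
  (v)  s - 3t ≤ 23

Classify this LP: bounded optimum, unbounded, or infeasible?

bounded optimum

Feasible corners and f = -10s - 6t:
  (0, 7/10) → f = -21/5
  (0, 0) → f = 0
  (7/8, 0) → f = -35/4
The feasible region has finitely many vertices and no improving ray; the minimum is -35/4 at (7/8, 0).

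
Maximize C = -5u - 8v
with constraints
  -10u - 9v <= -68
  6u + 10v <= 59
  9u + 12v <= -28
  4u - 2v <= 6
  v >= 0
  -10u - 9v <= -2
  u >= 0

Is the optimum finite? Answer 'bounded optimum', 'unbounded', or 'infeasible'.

The boundaries -10u - 9v = -68 and 6u + 10v = 59 meet at (149/46, 91/23), but that point violates 9u + 12v ≤ -28. Every candidate vertex is excluded by some other constraint, so the feasible region is empty.

infeasible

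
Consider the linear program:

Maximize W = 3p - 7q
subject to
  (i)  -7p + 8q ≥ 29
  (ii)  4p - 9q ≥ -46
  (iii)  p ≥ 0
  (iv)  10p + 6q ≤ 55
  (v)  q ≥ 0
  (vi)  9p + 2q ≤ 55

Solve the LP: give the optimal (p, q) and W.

p = 0, q = 29/8, maximum W = -203/8

The optimum lies where -7p + 8q = 29 and p = 0.
Solving simultaneously gives p = 0, q = 29/8.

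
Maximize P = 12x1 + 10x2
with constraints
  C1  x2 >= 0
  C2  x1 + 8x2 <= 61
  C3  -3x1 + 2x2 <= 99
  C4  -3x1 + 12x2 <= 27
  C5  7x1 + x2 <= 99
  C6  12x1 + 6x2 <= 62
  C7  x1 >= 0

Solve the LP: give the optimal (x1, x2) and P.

x1 = 97/27, x2 = 85/27, maximum P = 2014/27

Vertices and P = 12x1 + 10x2:
  (31/6, 0) → P = 62
  (0, 0) → P = 0
  (97/27, 85/27) → P = 2014/27
  (0, 9/4) → P = 45/2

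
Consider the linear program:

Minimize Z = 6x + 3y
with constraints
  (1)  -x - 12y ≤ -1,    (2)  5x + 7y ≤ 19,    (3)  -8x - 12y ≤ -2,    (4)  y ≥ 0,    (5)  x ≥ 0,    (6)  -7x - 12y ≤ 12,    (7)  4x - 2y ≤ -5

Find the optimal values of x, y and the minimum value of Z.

Corner points and Z = 6x + 3y:
  (0, 19/7) → Z = 57/7
  (3/38, 101/38) → Z = 321/38
  (0, 5/2) → Z = 15/2

x = 0, y = 5/2, minimum Z = 15/2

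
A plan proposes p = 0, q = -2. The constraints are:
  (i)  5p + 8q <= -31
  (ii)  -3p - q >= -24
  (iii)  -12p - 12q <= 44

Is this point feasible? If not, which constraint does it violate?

not feasible — violates (i)

Constraint (i): 5p + 8q = -16, which is not ≤ -31. All other constraints are satisfied.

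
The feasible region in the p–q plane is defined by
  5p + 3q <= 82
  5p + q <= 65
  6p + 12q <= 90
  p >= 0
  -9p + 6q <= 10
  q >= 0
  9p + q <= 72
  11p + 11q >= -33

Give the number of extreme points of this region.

5

The feasible vertices (each the meet of two boundaries and inside every other half-plane) are:
  (35/12, 145/24)
  (129/17, 63/17)
  (0, 5/3)
  (0, 0)
  (8, 0)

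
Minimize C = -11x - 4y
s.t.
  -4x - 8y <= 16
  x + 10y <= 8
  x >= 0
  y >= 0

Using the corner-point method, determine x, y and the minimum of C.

x = 8, y = 0, minimum C = -88

Extreme points and C = -11x - 4y:
  (0, 4/5) → C = -16/5
  (8, 0) → C = -88
  (0, 0) → C = 0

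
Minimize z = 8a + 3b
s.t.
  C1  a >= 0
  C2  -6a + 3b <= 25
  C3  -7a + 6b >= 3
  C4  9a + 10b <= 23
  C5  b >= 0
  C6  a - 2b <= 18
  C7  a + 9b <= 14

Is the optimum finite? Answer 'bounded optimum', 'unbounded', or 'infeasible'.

Corner points and z = 8a + 3b:
  (0, 1/2) → z = 3/2
  (0, 14/9) → z = 14/3
  (19/23, 101/69) → z = 11
The feasible region has finitely many vertices and no improving ray; the minimum is 3/2 at (0, 1/2).

bounded optimum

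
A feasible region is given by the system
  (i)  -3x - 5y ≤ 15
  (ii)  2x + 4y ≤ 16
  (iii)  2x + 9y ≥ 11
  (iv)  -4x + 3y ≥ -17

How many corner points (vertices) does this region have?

4

Intersecting each pair of boundary lines and keeping only the points that satisfy every inequality leaves:
  (-70, 39)
  (-190/17, 63/17)
  (58/11, 15/11)
  (31/7, 5/21)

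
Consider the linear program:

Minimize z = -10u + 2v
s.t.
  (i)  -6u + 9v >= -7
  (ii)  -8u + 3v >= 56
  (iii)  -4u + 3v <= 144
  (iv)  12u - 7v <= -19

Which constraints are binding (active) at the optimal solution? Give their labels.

Corner points and z = -10u + 2v:
  (-175/18, -196/27) → z = 2233/27
  (-439/6, -446/9) → z = 5693/9
  (22, 232/3) → z = -196/3

The minimum is at (22, 232/3). Substituting into each constraint, equality holds for (ii) and (iii); the remaining constraints have slack.

(ii) and (iii)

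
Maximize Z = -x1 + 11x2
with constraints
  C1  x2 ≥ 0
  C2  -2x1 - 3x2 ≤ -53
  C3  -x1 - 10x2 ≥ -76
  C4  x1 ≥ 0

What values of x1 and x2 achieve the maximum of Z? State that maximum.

Extreme points and Z = -x1 + 11x2:
  (53/2, 0) → Z = -53/2
  (76, 0) → Z = -76
  (302/17, 99/17) → Z = 787/17

The optimum lies where -2x1 - 3x2 = -53 and -x1 - 10x2 = -76.
Solving simultaneously gives x1 = 302/17, x2 = 99/17.

x1 = 302/17, x2 = 99/17, maximum Z = 787/17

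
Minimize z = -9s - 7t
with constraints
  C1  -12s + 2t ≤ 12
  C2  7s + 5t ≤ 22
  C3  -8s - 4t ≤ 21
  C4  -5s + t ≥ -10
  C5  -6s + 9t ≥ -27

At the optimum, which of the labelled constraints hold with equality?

Corner points and z = -9s - 7t:
  (-8/37, 174/37) → z = -1146/37
  (-45/32, -39/16) → z = 951/32
  (9/4, 5/4) → z = -29
  (-27/32, -57/16) → z = 1041/32
  (21/13, -25/13) → z = -14/13

The minimum is at (-8/37, 174/37). Substituting into each constraint, equality holds for C1 and C2; the remaining constraints have slack.

C1 and C2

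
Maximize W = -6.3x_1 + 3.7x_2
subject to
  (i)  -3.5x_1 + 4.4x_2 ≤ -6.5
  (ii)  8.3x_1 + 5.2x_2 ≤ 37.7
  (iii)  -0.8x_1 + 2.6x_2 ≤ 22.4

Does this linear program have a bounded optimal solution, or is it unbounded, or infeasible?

From the feasible point (208/57, 325/228), moving in the direction (-4.4, -3.5) keeps every constraint satisfied while W increases without bound.

unbounded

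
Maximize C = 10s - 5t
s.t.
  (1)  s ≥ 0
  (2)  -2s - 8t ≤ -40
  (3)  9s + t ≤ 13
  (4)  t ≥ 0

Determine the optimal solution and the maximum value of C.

Corner points and C = 10s - 5t:
  (0, 5) → C = -25
  (0, 13) → C = -65
  (32/35, 167/35) → C = -103/7

s = 32/35, t = 167/35, maximum C = -103/7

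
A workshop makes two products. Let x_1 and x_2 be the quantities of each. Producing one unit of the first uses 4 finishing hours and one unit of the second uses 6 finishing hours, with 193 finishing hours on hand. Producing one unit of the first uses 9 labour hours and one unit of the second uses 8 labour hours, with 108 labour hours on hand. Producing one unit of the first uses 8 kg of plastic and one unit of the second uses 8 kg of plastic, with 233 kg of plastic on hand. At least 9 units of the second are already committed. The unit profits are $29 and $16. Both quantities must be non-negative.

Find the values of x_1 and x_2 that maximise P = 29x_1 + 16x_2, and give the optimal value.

Feasible corners and P = 29x_1 + 16x_2:
  (0, 27/2) → P = 216
  (0, 9) → P = 144
  (4, 9) → P = 260

At the optimal vertex, 9x_1 + 8x_2 = 108 and x_2 = 9.
Solving simultaneously gives x_1 = 4, x_2 = 9.

x_1 = 4, x_2 = 9, maximum P = 260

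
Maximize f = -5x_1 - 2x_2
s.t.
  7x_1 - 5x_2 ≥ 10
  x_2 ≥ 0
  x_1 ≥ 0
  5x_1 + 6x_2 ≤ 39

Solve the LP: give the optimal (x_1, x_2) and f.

x_1 = 10/7, x_2 = 0, maximum f = -50/7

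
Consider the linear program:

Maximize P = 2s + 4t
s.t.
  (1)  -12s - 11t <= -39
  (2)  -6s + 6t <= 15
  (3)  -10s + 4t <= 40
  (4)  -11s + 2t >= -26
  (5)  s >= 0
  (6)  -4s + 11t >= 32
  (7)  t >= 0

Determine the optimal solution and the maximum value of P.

Extreme points and P = 2s + 4t:
  (31/9, 107/18) → P = 92/3
  (9/14, 22/7) → P = 97/7
  (350/113, 456/113) → P = 2524/113

The binding constraints are -6s + 6t = 15 and -11s + 2t = -26.
Solving simultaneously gives s = 31/9, t = 107/18.

s = 31/9, t = 107/18, maximum P = 92/3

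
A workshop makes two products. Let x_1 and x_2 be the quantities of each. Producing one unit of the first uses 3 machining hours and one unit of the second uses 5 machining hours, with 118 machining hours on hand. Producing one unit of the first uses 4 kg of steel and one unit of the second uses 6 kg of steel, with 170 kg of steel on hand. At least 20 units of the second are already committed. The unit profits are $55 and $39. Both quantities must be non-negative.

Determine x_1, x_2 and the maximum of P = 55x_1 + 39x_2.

x_1 = 6, x_2 = 20, maximum P = 1110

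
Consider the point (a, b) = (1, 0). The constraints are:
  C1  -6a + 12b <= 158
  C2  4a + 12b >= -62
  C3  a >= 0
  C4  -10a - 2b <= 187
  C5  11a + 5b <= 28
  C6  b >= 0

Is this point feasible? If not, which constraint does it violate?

C1: -6 ≤ 158 ✓
C2: 4 ≥ -62 ✓
C3: 1 ≥ 0 ✓
C4: -10 ≤ 187 ✓
C5: 11 ≤ 28 ✓
C6: 0 ≥ 0 ✓

feasible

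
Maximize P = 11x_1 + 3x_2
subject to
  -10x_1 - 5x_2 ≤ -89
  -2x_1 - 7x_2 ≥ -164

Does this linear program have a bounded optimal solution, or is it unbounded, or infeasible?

From the feasible point (-197/60, 731/30), moving in the direction (7, -2) keeps every constraint satisfied while P increases without bound.

unbounded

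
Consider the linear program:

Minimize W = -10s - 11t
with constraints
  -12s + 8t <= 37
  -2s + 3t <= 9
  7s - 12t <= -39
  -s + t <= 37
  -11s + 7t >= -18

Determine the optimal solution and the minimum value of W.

s = 117/19, t = 135/19, minimum W = -2655/19

Corner points and W = -10s - 11t:
  (3, 5) → W = -85
  (117/19, 135/19) → W = -2655/19
  (489/83, 555/83) → W = -10995/83

The binding constraints are -2s + 3t = 9 and -11s + 7t = -18.
Solving simultaneously gives s = 117/19, t = 135/19.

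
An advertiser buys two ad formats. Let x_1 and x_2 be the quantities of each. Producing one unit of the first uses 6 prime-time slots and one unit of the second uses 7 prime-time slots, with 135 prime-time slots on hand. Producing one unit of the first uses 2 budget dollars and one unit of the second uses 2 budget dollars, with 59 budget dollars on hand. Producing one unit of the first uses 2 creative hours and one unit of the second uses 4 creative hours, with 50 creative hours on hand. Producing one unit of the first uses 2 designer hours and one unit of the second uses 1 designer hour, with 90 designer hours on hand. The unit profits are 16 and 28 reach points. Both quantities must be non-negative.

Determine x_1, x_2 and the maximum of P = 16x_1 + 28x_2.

x_1 = 19, x_2 = 3, maximum P = 388

Corner points and P = 16x_1 + 28x_2:
  (0, 0) → P = 0
  (0, 25/2) → P = 350
  (45/2, 0) → P = 360
  (19, 3) → P = 388

The optimum lies where 6x_1 + 7x_2 = 135 and 2x_1 + 4x_2 = 50.
Solving simultaneously gives x_1 = 19, x_2 = 3.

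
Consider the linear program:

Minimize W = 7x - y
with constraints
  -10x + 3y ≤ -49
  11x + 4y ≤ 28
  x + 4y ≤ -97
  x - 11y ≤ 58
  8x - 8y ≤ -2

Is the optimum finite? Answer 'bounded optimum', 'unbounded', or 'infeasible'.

infeasible

The boundaries x + 4y = -97 and x - 11y = 58 meet at (-167/3, -31/3), but that point violates -10x + 3y ≤ -49. Every candidate vertex is excluded by some other constraint, so the feasible region is empty.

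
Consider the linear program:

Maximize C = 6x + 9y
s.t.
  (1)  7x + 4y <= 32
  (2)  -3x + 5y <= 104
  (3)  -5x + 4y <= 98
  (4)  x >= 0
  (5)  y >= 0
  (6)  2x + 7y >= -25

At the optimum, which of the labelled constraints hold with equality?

Vertices and C = 6x + 9y:
  (0, 8) → C = 72
  (32/7, 0) → C = 192/7
  (0, 0) → C = 0

The maximum is at (0, 8). Substituting into each constraint, equality holds for (1) and (4); the remaining constraints have slack.

(1) and (4)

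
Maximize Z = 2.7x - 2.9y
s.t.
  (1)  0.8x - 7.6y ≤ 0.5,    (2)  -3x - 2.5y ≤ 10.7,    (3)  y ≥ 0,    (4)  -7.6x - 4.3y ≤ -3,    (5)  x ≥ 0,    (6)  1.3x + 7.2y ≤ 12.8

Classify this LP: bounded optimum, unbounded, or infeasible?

bounded optimum

Feasible corners and Z = 2.7x - 2.9y:
  (0.625, 0) → Z = 1.6875
  (2522/391, 959/1564) → Z = 48913/3128
  (15/38, 0) → Z = 81/76
  (0, 30/43) → Z = -87/43
  (0, 16/9) → Z = -232/45
The feasible region has finitely many vertices and no improving ray; the maximum is 48913/3128 at (2522/391, 959/1564).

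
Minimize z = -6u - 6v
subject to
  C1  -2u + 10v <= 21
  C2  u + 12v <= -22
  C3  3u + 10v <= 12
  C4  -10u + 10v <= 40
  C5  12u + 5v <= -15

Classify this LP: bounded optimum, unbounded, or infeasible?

Corner points and z = -6u - 6v:
  (-70/13, -18/13) → z = 528/13
  (-70/139, -249/139) → z = 1914/139
The feasible region has finitely many vertices and no improving ray; the minimum is 1914/139 at (-70/139, -249/139).

bounded optimum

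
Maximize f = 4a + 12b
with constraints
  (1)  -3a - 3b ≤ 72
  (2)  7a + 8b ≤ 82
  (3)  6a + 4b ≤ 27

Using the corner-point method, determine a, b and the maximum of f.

Vertices and f = 4a + 12b:
  (-274, 250) → f = 1904
  (123/2, -171/2) → f = -780
  (-28/5, 303/20) → f = 797/5

a = -274, b = 250, maximum f = 1904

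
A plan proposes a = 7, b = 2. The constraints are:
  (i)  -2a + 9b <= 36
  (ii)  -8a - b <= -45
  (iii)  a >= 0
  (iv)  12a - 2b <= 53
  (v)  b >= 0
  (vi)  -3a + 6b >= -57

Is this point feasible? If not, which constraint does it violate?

Constraint (iv): 12a - 2b = 80, which is not ≤ 53. All other constraints are satisfied.

not feasible — violates (iv)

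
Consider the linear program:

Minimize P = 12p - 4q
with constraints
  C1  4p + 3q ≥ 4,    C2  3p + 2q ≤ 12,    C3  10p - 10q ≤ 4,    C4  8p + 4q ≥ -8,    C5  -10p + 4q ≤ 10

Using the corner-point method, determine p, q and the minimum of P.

Vertices and P = 12p - 4q:
  (26/35, 12/35) → P = 264/35
  (-7/23, 40/23) → P = -244/23
  (64/25, 54/25) → P = 552/25
  (7/8, 75/16) → P = -33/4

The optimum lies where 4p + 3q = 4 and -10p + 4q = 10.
Solving simultaneously gives p = -7/23, q = 40/23.

p = -7/23, q = 40/23, minimum P = -244/23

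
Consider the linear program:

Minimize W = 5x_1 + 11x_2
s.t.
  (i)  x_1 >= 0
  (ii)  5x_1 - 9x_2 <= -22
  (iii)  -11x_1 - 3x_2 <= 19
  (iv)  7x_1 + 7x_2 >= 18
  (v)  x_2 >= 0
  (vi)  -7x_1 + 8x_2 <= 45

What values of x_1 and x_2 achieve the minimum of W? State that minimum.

x_1 = 4/49, x_2 = 122/49, minimum W = 1362/49

Vertices and W = 5x_1 + 11x_2:
  (0, 18/7) → W = 198/7
  (0, 45/8) → W = 495/8
  (4/49, 122/49) → W = 1362/49
The feasible region is unbounded (it extends along (8, 7), (9, 5)), but W strictly increases along every unbounded feasible direction, so there is no improving ray and the minimum is attained at a vertex.

The binding constraints are 5x_1 - 9x_2 = -22 and 7x_1 + 7x_2 = 18.
Solving simultaneously gives x_1 = 4/49, x_2 = 122/49.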